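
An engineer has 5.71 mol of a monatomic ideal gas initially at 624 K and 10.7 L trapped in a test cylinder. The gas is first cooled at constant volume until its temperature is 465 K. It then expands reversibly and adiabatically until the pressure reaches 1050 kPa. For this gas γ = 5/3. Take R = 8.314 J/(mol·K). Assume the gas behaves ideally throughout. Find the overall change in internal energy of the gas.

P₁ = nRT₁/V₁ = 5.71×8.314×624/10.7 = 2770 kPa.
Step 1 — Isochoric: V stays 10.7 L; P/T = const ⇒ T₂ = 465 K, P₂ = 2060 kPa.
W = 0 (no volume change).
ΔU = nCvΔT = 5.71×12.5×(465−624) = -11300 J.
Q = ΔU = -11300 J.
State after step 1: P = 2060 kPa, V = 10.7 L, T = 465 K.
Step 2 — Adiabatic: T₂/T₁ = (P₂/P₁)^((γ−1)/γ) ⇒ T₂ = 465×(0.509)^0.400 = 355 K; V₂ = 16.0 L.
ΔU = nCvΔT = 5.71×12.5×(355−465) = -7840 J.
Q = 0 for an adiabatic process, so W = −ΔU = 7840 J.
Net over both steps: W = 7840 J, Q = -11300 J, ΔU = -19200 J.

-19200 J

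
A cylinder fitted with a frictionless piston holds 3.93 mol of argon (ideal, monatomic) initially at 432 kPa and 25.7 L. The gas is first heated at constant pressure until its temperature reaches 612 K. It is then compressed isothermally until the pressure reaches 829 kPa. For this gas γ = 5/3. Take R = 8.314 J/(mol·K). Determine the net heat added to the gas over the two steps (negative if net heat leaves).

T₁ = P₁V₁/(nR) = 432×25.7/(3.93×8.314) = 340 K.
Step 1 — Isobaric: P stays 432 kPa; V/T = const ⇒ T₂ = 612 K, V₂ = 46.3 L.
W = PΔV = 432×(46.3−25.7) kPa·L = 8890 J.
ΔU = nCvΔT = 3.93×12.5×(612−340) = 13300 J.
Q = ΔU + W = nCpΔT = 22200 J.
State after step 1: P = 432 kPa, V = 46.3 L, T = 612 K.
Step 2 — Isothermal: T stays 612 K; PV = const ⇒ V₂ = 24.1 L, P₂ = 829 kPa.
ΔU = 0 (ideal gas, T constant).
W = nRT ln(V₂/V₁) = 3.93×8.314×612×ln(0.521) = -13000 J.
Q = ΔU + W = -13000 J.
Net over both steps: W = -4140 J, Q = 9200 J, ΔU = 13300 J.

9200 J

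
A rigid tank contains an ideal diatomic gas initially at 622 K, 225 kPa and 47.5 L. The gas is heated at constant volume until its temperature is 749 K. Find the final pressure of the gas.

Isochoric: V stays 47.5 L; P/T = const ⇒ T₂ = 749 K, P₂ = 271 kPa.

271 kPa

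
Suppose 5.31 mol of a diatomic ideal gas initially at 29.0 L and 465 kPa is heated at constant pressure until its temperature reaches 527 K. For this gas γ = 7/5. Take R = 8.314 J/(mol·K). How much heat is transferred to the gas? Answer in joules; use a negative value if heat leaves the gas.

T₁ = P₁V₁/(nR) = 465×29.0/(5.31×8.314) = 305 K.
Isobaric: P stays 465 kPa; V/T = const ⇒ T₂ = 527 K, V₂ = 50.0 L.
W = PΔV = 465×(50.0−29.0) kPa·L = 9780 J.
ΔU = nCvΔT = 5.31×20.8×(527−305) = 24500 J.
Q = ΔU + W = nCpΔT = 34200 J.

34200 J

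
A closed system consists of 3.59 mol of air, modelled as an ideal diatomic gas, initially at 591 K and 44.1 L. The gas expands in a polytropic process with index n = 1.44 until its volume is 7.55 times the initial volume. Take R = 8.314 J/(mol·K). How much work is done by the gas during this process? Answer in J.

P₁ = nRT₁/V₁ = 3.59×8.314×591/44.1 = 400 kPa.
Polytropic n=1.44: T₂ = T₁(V₁/V₂)^(n−1) = 591×(0.132)^0.44 = 243 K; P₂ = P₁(V₁/V₂)^n = 21.8 kPa.
W = (P₁V₁−P₂V₂)/(n−1) = (400×44.1−21.8×333)/0.44 = 23600 J.

23600 J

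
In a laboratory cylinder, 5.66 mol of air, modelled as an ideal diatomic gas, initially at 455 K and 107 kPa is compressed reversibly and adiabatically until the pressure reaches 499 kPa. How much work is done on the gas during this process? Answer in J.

29600 J

V₁ = nRT₁/P₁ = 5.66×8.314×455/107 = 200 L.
Adiabatic: T₂/T₁ = (P₂/P₁)^((γ−1)/γ) ⇒ T₂ = 455×(4.66)^0.286 = 706 K; V₂ = 66.6 L.
ΔU = nCvΔT = 5.66×20.8×(706−455) = 29600 J.
Q = 0 for an adiabatic process, so W = −ΔU = -29600 J.
Work done on the gas = −W_by = 29600 J.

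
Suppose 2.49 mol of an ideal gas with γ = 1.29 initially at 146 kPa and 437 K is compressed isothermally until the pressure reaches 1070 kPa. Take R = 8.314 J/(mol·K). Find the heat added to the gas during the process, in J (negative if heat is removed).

-18000 J

V₁ = nRT₁/P₁ = 2.49×8.314×437/146 = 62.0 L.
Isothermal: T stays 437 K; PV = const ⇒ V₂ = 8.45 L, P₂ = 1070 kPa.
ΔU = 0 (ideal gas, T constant).
W = nRT ln(V₂/V₁) = 2.49×8.314×437×ln(0.136) = -18000 J.
Q = ΔU + W = -18000 J.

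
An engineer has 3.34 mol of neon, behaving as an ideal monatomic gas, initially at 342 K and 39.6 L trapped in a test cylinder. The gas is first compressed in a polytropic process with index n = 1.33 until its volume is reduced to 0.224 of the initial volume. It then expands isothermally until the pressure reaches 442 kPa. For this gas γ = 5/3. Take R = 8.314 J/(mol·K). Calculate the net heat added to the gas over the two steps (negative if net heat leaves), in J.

12200 J

P₁ = nRT₁/V₁ = 3.34×8.314×342/39.6 = 240 kPa.
Step 1 — Polytropic n=1.33: T₂ = T₁(V₁/V₂)^(n−1) = 342×(4.46)^0.33 = 560 K; P₂ = P₁(V₁/V₂)^n = 1750 kPa.
W = (P₁V₁−P₂V₂)/(n−1) = (240×39.6−1750×8.87)/0.33 = -18400 J.
ΔU = nCvΔT = 3.34×12.5×(560−342) = 9090 J.
Q = ΔU + W = -9280 J.
State after step 1: P = 1750 kPa, V = 8.87 L, T = 560 K.
Step 2 — Isothermal: T stays 560 K; PV = const ⇒ V₂ = 35.2 L, P₂ = 442 kPa.
ΔU = 0 (ideal gas, T constant).
W = nRT ln(V₂/V₁) = 3.34×8.314×560×ln(3.97) = 21400 J.
Q = ΔU + W = 21400 J.
Net over both steps: W = 3080 J, Q = 12200 J, ΔU = 9090 J.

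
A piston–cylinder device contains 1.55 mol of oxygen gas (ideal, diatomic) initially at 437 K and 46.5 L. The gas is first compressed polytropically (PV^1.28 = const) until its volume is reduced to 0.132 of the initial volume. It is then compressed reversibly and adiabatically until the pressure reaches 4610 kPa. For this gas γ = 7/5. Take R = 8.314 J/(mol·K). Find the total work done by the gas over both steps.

-24000 J

P₁ = nRT₁/V₁ = 1.55×8.314×437/46.5 = 121 kPa.
Step 1 — Polytropic n=1.28: T₂ = T₁(V₁/V₂)^(n−1) = 437×(7.58)^0.28 = 770 K; P₂ = P₁(V₁/V₂)^n = 1620 kPa.
W = (P₁V₁−P₂V₂)/(n−1) = (121×46.5−1620×6.14)/0.28 = -15300 J.
ΔU = nCvΔT = 1.55×20.8×(770−437) = 10700 J.
Q = ΔU + W = -4600 J.
State after step 1: P = 1620 kPa, V = 6.14 L, T = 770 K.
Step 2 — Adiabatic: T₂/T₁ = (P₂/P₁)^((γ−1)/γ) ⇒ T₂ = 770×(2.85)^0.286 = 1040 K; V₂ = 2.90 L.
ΔU = nCvΔT = 1.55×20.8×(1040−770) = 8660 J.
Q = 0 for an adiabatic process, so W = −ΔU = -8660 J.
Net over both steps: W = -24000 J, Q = -4600 J, ΔU = 19400 J.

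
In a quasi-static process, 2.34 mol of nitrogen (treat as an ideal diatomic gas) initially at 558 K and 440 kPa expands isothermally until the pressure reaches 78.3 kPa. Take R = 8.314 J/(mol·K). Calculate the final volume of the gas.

V₁ = nRT₁/P₁ = 2.34×8.314×558/440 = 24.7 L.
Isothermal: T stays 558 K; PV = const ⇒ V₂ = 139 L, P₂ = 78.3 kPa.

139 L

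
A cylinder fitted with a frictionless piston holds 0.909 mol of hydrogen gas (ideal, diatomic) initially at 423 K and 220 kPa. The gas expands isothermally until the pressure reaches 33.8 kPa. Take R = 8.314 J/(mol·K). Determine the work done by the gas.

V₁ = nRT₁/P₁ = 0.909×8.314×423/220 = 14.5 L.
Isothermal: T stays 423 K; PV = const ⇒ V₂ = 94.6 L, P₂ = 33.8 kPa.
W = nRT ln(V₂/V₁) = 0.909×8.314×423×ln(6.51) = 5990 J.

5990 J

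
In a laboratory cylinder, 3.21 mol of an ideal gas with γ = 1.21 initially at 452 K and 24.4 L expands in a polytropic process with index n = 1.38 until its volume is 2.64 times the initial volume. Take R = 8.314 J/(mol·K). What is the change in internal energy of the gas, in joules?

-17700 J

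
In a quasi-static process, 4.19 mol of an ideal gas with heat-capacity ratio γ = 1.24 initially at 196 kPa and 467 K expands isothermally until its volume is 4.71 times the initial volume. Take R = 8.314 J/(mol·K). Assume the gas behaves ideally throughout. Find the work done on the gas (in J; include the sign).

V₁ = nRT₁/P₁ = 4.19×8.314×467/196 = 83.0 L.
Isothermal: T stays 467 K; PV = const ⇒ V₂ = 391 L, P₂ = 41.6 kPa.
W = nRT ln(V₂/V₁) = 4.19×8.314×467×ln(4.71) = 25200 J.
Work done on the gas = −W_by = -25200 J.

-25200 J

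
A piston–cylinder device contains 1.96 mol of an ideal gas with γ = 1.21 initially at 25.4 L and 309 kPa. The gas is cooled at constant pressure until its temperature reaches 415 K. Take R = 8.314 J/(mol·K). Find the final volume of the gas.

21.9 L

T₁ = P₁V₁/(nR) = 309×25.4/(1.96×8.314) = 482 K.
Isobaric: P stays 309 kPa; V/T = const ⇒ T₂ = 415 K, V₂ = 21.9 L.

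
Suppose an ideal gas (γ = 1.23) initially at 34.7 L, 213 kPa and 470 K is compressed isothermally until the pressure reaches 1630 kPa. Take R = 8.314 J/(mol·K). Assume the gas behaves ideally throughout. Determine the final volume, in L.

4.53 L

Isothermal: T stays 470 K; PV = const ⇒ V₂ = 4.53 L, P₂ = 1630 kPa.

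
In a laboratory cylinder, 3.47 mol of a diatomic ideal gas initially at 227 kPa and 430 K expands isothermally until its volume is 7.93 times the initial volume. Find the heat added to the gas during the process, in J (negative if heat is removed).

V₁ = nRT₁/P₁ = 3.47×8.314×430/227 = 54.6 L.
Isothermal: T stays 430 K; PV = const ⇒ V₂ = 433 L, P₂ = 28.6 kPa.
ΔU = 0 (ideal gas, T constant).
W = nRT ln(V₂/V₁) = 3.47×8.314×430×ln(7.93) = 25700 J.
Q = ΔU + W = 25700 J.

25700 J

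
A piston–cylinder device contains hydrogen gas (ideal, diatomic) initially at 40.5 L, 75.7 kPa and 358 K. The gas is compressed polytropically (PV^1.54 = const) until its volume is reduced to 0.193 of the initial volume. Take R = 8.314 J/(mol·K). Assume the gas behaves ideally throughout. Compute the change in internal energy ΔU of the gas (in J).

11000 J

n = P₁V₁/(RT₁) = 75.7×40.5/(8.314×358) = 1.03 mol.
Polytropic n=1.54: T₂ = T₁(V₁/V₂)^(n−1) = 358×(5.18)^0.54 = 870 K; P₂ = P₁(V₁/V₂)^n = 954 kPa.
For an ideal gas ΔU = nCvΔT with Cv = (5/2)R = 20.8 J/(mol·K).
ΔU = 1.03×20.8×(870−358) = 11000 J.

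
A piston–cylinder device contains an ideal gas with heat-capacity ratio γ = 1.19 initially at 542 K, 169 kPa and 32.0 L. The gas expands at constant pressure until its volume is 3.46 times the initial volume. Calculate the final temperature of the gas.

1880 K

Isobaric: P stays 169 kPa; V/T = const ⇒ T₂ = 1880 K, V₂ = 111 L.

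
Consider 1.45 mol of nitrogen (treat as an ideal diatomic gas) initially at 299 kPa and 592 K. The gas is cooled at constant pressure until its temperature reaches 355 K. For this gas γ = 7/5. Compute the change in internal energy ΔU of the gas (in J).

-7140 J

V₁ = nRT₁/P₁ = 1.45×8.314×592/299 = 23.9 L.
Isobaric: P stays 299 kPa; V/T = const ⇒ T₂ = 355 K, V₂ = 14.3 L.
For an ideal gas ΔU = nCvΔT with Cv = (5/2)R = 20.8 J/(mol·K).
ΔU = 1.45×20.8×(355−592) = -7140 J.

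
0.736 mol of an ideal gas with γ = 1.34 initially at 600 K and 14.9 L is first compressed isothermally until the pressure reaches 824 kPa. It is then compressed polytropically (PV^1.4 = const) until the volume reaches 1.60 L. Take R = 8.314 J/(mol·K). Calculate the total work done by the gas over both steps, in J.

-9080 J

P₁ = nRT₁/V₁ = 0.736×8.314×600/14.9 = 246 kPa.
Step 1 — Isothermal: T stays 600 K; PV = const ⇒ V₂ = 4.46 L, P₂ = 824 kPa.
ΔU = 0 (ideal gas, T constant).
W = nRT ln(V₂/V₁) = 0.736×8.314×600×ln(0.299) = -4430 J.
Q = ΔU + W = -4430 J.
State after step 1: P = 824 kPa, V = 4.46 L, T = 600 K.
Step 2 — Polytropic n=1.4: T₂ = T₁(V₁/V₂)^(n−1) = 600×(2.78)^0.40 = 904 K; P₂ = P₁(V₁/V₂)^n = 3460 kPa.
W = (P₁V₁−P₂V₂)/(n−1) = (824×4.46−3460×1.60)/0.40 = -4650 J.
ΔU = nCvΔT = 0.736×24.5×(904−600) = 5470 J.
Q = ΔU + W = 820 J.
Net over both steps: W = -9080 J, Q = -3610 J, ΔU = 5470 J.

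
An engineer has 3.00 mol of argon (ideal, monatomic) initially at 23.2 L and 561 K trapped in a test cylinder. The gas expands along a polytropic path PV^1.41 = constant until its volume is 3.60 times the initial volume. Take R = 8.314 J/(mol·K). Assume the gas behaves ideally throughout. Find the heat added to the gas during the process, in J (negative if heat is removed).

P₁ = nRT₁/V₁ = 3.00×8.314×561/23.2 = 603 kPa.
Polytropic n=1.41: T₂ = T₁(V₁/V₂)^(n−1) = 561×(0.278)^0.41 = 332 K; P₂ = P₁(V₁/V₂)^n = 99.1 kPa.
W = (P₁V₁−P₂V₂)/(n−1) = (603×23.2−99.1×83.5)/0.41 = 13900 J.
ΔU = nCvΔT = 3.00×12.5×(332−561) = -8570 J.
Q = ΔU + W = 5370 J.

5370 J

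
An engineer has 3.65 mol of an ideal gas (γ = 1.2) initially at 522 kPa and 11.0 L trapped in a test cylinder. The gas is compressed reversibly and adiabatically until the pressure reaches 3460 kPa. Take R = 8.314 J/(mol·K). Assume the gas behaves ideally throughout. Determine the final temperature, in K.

T₁ = P₁V₁/(nR) = 522×11.0/(3.65×8.314) = 189 K.
Adiabatic: T₂/T₁ = (P₂/P₁)^((γ−1)/γ) ⇒ T₂ = 189×(6.63)^0.167 = 259 K; V₂ = 2.27 L.

259 K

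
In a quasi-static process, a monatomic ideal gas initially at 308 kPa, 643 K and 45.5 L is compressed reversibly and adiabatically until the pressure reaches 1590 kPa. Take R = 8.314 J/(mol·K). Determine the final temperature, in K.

Adiabatic: T₂/T₁ = (P₂/P₁)^((γ−1)/γ) ⇒ T₂ = 643×(5.16)^0.400 = 1240 K; V₂ = 17.0 L.

1240 K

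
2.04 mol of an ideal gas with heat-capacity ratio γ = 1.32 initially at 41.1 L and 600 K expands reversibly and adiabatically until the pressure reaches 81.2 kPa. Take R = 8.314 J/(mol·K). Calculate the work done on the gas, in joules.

-7530 J

P₁ = nRT₁/V₁ = 2.04×8.314×600/41.1 = 248 kPa.
Adiabatic: T₂/T₁ = (P₂/P₁)^((γ−1)/γ) ⇒ T₂ = 600×(0.328)^0.242 = 458 K; V₂ = 95.6 L.
ΔU = nCvΔT = 2.04×26.0×(458−600) = -7530 J.
Q = 0 for an adiabatic process, so W = −ΔU = 7530 J.
Work done on the gas = −W_by = -7530 J.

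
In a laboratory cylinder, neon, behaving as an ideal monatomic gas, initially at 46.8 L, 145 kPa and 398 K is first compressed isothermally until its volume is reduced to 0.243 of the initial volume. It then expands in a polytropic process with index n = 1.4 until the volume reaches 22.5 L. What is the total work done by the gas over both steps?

-5550 J

n = P₁V₁/(RT₁) = 145×46.8/(8.314×398) = 2.05 mol.
Step 1 — Isothermal: T stays 398 K; PV = const ⇒ V₂ = 11.4 L, P₂ = 597 kPa.
ΔU = 0 (ideal gas, T constant).
W = nRT ln(V₂/V₁) = 2.05×8.314×398×ln(0.243) = -9600 J.
Q = ΔU + W = -9600 J.
State after step 1: P = 597 kPa, V = 11.4 L, T = 398 K.
Step 2 — Polytropic n=1.4: T₂ = T₁(V₁/V₂)^(n−1) = 398×(0.505)^0.40 = 303 K; P₂ = P₁(V₁/V₂)^n = 230 kPa.
W = (P₁V₁−P₂V₂)/(n−1) = (597×11.4−230×22.5)/0.40 = 4050 J.
ΔU = nCvΔT = 2.05×12.5×(303−398) = -2430 J.
Q = ΔU + W = 1620 J.
Net over both steps: W = -5550 J, Q = -7980 J, ΔU = -2430 J.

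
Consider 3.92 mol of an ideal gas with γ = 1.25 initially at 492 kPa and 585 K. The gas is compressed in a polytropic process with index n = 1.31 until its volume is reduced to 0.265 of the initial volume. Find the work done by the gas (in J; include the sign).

V₁ = nRT₁/P₁ = 3.92×8.314×585/492 = 38.8 L.
Polytropic n=1.31: T₂ = T₁(V₁/V₂)^(n−1) = 585×(3.77)^0.31 = 883 K; P₂ = P₁(V₁/V₂)^n = 2800 kPa.
W = (P₁V₁−P₂V₂)/(n−1) = (492×38.8−2800×10.3)/0.31 = -31300 J.

-31300 J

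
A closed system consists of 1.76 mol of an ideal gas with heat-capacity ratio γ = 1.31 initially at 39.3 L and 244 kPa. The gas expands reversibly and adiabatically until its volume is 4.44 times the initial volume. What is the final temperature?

413 K

T₁ = P₁V₁/(nR) = 244×39.3/(1.76×8.314) = 655 K.
Adiabatic: TV^(γ−1) = const ⇒ T₂ = 655×(0.225)^0.310 = 413 K; PV^γ = const ⇒ P₂ = 34.6 kPa.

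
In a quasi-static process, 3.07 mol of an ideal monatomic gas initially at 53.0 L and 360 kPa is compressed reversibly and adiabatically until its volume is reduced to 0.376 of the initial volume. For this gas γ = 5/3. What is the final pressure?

T₁ = P₁V₁/(nR) = 360×53.0/(3.07×8.314) = 748 K.
Adiabatic: TV^(γ−1) = const ⇒ T₂ = 748×(2.66)^0.667 = 1430 K; PV^γ = const ⇒ P₂ = 1840 kPa.

1840 kPa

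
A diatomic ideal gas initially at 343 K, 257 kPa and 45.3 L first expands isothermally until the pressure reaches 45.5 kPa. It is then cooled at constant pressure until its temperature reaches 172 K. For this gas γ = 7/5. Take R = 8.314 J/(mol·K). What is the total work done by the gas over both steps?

n = P₁V₁/(RT₁) = 257×45.3/(8.314×343) = 4.08 mol.
Step 1 — Isothermal: T stays 343 K; PV = const ⇒ V₂ = 256 L, P₂ = 45.5 kPa.
ΔU = 0 (ideal gas, T constant).
W = nRT ln(V₂/V₁) = 4.08×8.314×343×ln(5.65) = 20200 J.
Q = ΔU + W = 20200 J.
State after step 1: P = 45.5 kPa, V = 256 L, T = 343 K.
Step 2 — Isobaric: P stays 45.5 kPa; V/T = const ⇒ T₂ = 172 K, V₂ = 128 L.
W = PΔV = 45.5×(128−256) kPa·L = -5800 J.
ΔU = nCvΔT = 4.08×20.8×(172−343) = -14500 J.
Q = ΔU + W = nCpΔT = -20300 J.
Net over both steps: W = 14400 J, Q = -158 J, ΔU = -14500 J.

14400 J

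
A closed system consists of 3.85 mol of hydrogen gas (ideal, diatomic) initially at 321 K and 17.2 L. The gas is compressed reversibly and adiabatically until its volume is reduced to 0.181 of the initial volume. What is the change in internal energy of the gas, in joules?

25200 J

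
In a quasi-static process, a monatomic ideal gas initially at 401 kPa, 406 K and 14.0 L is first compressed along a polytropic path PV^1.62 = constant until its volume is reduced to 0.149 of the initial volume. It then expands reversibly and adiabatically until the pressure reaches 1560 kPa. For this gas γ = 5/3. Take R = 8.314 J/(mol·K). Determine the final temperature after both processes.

n = P₁V₁/(RT₁) = 401×14.0/(8.314×406) = 1.66 mol.
Step 1 — Polytropic n=1.62: T₂ = T₁(V₁/V₂)^(n−1) = 406×(6.71)^0.62 = 1320 K; P₂ = P₁(V₁/V₂)^n = 8760 kPa.
W = (P₁V₁−P₂V₂)/(n−1) = (401×14.0−8760×2.09)/0.62 = -20400 J.
ΔU = nCvΔT = 1.66×12.5×(1320−406) = 19000 J.
Q = ΔU + W = -1430 J.
State after step 1: P = 8760 kPa, V = 2.09 L, T = 1320 K.
Step 2 — Adiabatic: T₂/T₁ = (P₂/P₁)^((γ−1)/γ) ⇒ T₂ = 1320×(0.178)^0.400 = 663 K; V₂ = 5.87 L.
ΔU = nCvΔT = 1.66×12.5×(663−1320) = -13700 J.
Q = 0 for an adiabatic process, so W = −ΔU = 13700 J.
Net over both steps: W = -6760 J, Q = -1430 J, ΔU = 5330 J.

663 K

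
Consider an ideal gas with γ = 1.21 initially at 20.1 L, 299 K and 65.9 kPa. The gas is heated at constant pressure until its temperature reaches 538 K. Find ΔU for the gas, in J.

5040 J

n = P₁V₁/(RT₁) = 65.9×20.1/(8.314×299) = 0.533 mol.
Isobaric: P stays 65.9 kPa; V/T = const ⇒ T₂ = 538 K, V₂ = 36.2 L.
For an ideal gas ΔU = nCvΔT with Cv = R/(γ−1) = 39.6 J/(mol·K).
ΔU = 0.533×39.6×(538−299) = 5040 J.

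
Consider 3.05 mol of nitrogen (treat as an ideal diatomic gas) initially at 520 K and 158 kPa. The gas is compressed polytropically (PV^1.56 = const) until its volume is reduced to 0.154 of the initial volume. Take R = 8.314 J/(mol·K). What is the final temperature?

V₁ = nRT₁/P₁ = 3.05×8.314×520/158 = 83.5 L.
Polytropic n=1.56: T₂ = T₁(V₁/V₂)^(n−1) = 520×(6.49)^0.56 = 1480 K; P₂ = P₁(V₁/V₂)^n = 2920 kPa.

1480 K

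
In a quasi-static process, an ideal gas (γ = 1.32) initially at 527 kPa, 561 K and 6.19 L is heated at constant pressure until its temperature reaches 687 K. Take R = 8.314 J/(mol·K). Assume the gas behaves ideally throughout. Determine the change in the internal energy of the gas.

2290 J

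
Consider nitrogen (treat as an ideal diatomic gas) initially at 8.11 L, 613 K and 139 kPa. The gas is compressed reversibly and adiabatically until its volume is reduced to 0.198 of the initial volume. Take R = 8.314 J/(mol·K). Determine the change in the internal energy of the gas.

2570 J

n = P₁V₁/(RT₁) = 139×8.11/(8.314×613) = 0.221 mol.
Adiabatic: TV^(γ−1) = const ⇒ T₂ = 613×(5.05)^0.400 = 1170 K; PV^γ = const ⇒ P₂ = 1340 kPa.
For an ideal gas ΔU = nCvΔT with Cv = (5/2)R = 20.8 J/(mol·K).
ΔU = 0.221×20.8×(1170−613) = 2570 J.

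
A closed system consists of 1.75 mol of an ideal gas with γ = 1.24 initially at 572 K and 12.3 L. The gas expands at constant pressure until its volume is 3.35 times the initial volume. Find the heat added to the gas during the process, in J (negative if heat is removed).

101000 J

P₁ = nRT₁/V₁ = 1.75×8.314×572/12.3 = 677 kPa.
Isobaric: P stays 677 kPa; V/T = const ⇒ T₂ = 1920 K, V₂ = 41.2 L.
W = PΔV = 677×(41.2−12.3) kPa·L = 19600 J.
ΔU = nCvΔT = 1.75×34.6×(1920−572) = 81500 J.
Q = ΔU + W = nCpΔT = 101000 J.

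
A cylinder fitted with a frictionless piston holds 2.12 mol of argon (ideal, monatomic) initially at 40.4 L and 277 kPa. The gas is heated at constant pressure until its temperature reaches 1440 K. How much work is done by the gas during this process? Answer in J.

14200 J

T₁ = P₁V₁/(nR) = 277×40.4/(2.12×8.314) = 635 K.
Isobaric: P stays 277 kPa; V/T = const ⇒ T₂ = 1440 K, V₂ = 91.6 L.
W = PΔV = 277×(91.6−40.4) kPa·L = 14200 J.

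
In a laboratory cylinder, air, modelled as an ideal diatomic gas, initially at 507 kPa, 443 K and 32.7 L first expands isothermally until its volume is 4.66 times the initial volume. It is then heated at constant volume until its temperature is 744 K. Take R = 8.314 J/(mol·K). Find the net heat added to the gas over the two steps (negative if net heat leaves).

53700 J

n = P₁V₁/(RT₁) = 507×32.7/(8.314×443) = 4.50 mol.
Step 1 — Isothermal: T stays 443 K; PV = const ⇒ V₂ = 152 L, P₂ = 109 kPa.
ΔU = 0 (ideal gas, T constant).
W = nRT ln(V₂/V₁) = 4.50×8.314×443×ln(4.66) = 25500 J.
Q = ΔU + W = 25500 J.
State after step 1: P = 109 kPa, V = 152 L, T = 443 K.
Step 2 — Isochoric: V stays 152 L; P/T = const ⇒ T₂ = 744 K, P₂ = 183 kPa.
W = 0 (no volume change).
ΔU = nCvΔT = 4.50×20.8×(744−443) = 28200 J.
Q = ΔU = 28200 J.
Net over both steps: W = 25500 J, Q = 53700 J, ΔU = 28200 J.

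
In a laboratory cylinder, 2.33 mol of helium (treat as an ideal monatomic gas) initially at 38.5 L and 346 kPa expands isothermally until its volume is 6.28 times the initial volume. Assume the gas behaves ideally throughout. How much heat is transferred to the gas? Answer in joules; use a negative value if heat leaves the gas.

T₁ = P₁V₁/(nR) = 346×38.5/(2.33×8.314) = 688 K.
Isothermal: T stays 688 K; PV = const ⇒ V₂ = 242 L, P₂ = 55.1 kPa.
ΔU = 0 (ideal gas, T constant).
W = nRT ln(V₂/V₁) = 2.33×8.314×688×ln(6.28) = 24500 J.
Q = ΔU + W = 24500 J.

24500 J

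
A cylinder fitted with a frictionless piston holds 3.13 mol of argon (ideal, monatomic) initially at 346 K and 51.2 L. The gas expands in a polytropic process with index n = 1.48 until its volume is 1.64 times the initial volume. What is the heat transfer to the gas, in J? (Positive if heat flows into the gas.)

1110 J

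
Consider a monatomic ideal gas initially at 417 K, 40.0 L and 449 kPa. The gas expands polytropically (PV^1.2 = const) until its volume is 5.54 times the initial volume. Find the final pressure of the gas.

Polytropic n=1.2: T₂ = T₁(V₁/V₂)^(n−1) = 417×(0.181)^0.20 = 296 K; P₂ = P₁(V₁/V₂)^n = 57.5 kPa.

57.5 kPa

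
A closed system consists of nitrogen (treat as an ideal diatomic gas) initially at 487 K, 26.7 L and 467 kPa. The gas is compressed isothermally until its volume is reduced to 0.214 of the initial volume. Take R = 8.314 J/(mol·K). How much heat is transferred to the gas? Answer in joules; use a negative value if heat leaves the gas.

n = P₁V₁/(RT₁) = 467×26.7/(8.314×487) = 3.08 mol.
Isothermal: T stays 487 K; PV = const ⇒ V₂ = 5.71 L, P₂ = 2180 kPa.
ΔU = 0 (ideal gas, T constant).
W = nRT ln(V₂/V₁) = 3.08×8.314×487×ln(0.214) = -19200 J.
Q = ΔU + W = -19200 J.

-19200 J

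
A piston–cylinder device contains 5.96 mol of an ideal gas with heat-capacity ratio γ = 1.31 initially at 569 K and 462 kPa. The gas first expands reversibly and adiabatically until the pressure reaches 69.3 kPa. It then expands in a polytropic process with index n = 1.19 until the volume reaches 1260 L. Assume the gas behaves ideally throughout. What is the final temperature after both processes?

269 K

V₁ = nRT₁/P₁ = 5.96×8.314×569/462 = 61.0 L.
Step 1 — Adiabatic: T₂/T₁ = (P₂/P₁)^((γ−1)/γ) ⇒ T₂ = 569×(0.150)^0.237 = 363 K; V₂ = 260 L.
ΔU = nCvΔT = 5.96×26.8×(363−569) = -32900 J.
Q = 0 for an adiabatic process, so W = −ΔU = 32900 J.
State after step 1: P = 69.3 kPa, V = 260 L, T = 363 K.
Step 2 — Polytropic n=1.19: T₂ = T₁(V₁/V₂)^(n−1) = 363×(0.206)^0.19 = 269 K; P₂ = P₁(V₁/V₂)^n = 10.6 kPa.
W = (P₁V₁−P₂V₂)/(n−1) = (69.3×260−10.6×1260)/0.19 = 24600 J.
ΔU = nCvΔT = 5.96×26.8×(269−363) = -15100 J.
Q = ΔU + W = 9510 J.
Net over both steps: W = 57500 J, Q = 9510 J, ΔU = -47900 J.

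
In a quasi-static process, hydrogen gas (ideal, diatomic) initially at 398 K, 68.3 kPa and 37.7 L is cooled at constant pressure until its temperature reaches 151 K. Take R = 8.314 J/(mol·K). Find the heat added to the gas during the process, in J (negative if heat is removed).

n = P₁V₁/(RT₁) = 68.3×37.7/(8.314×398) = 0.778 mol.
Isobaric: P stays 68.3 kPa; V/T = const ⇒ T₂ = 151 K, V₂ = 14.3 L.
W = PΔV = 68.3×(14.3−37.7) kPa·L = -1600 J.
ΔU = nCvΔT = 0.778×20.8×(151−398) = -3990 J.
Q = ΔU + W = nCpΔT = -5590 J.

-5590 J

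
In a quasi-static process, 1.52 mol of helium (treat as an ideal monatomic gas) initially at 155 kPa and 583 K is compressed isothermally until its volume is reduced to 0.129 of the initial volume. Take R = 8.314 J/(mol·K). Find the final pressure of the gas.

1200 kPa

V₁ = nRT₁/P₁ = 1.52×8.314×583/155 = 47.5 L.
Isothermal: T stays 583 K; PV = const ⇒ V₂ = 6.13 L, P₂ = 1200 kPa.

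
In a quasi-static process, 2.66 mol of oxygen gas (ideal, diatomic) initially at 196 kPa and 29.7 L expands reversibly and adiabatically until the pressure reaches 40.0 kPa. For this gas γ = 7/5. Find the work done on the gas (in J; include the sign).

-5310 J

T₁ = P₁V₁/(nR) = 196×29.7/(2.66×8.314) = 263 K.
Adiabatic: T₂/T₁ = (P₂/P₁)^((γ−1)/γ) ⇒ T₂ = 263×(0.204)^0.286 = 167 K; V₂ = 92.4 L.
ΔU = nCvΔT = 2.66×20.8×(167−263) = -5310 J.
Q = 0 for an adiabatic process, so W = −ΔU = 5310 J.
Work done on the gas = −W_by = -5310 J.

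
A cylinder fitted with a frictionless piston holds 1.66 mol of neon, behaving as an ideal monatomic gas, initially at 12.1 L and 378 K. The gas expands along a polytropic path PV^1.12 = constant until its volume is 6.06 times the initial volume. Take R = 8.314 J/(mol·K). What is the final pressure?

57.3 kPa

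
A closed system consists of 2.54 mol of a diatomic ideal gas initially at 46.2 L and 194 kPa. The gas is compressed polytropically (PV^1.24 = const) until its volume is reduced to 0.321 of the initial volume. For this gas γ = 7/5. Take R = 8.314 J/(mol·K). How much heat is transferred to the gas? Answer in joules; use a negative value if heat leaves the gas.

-4680 J

T₁ = P₁V₁/(nR) = 194×46.2/(2.54×8.314) = 424 K.
Polytropic n=1.24: T₂ = T₁(V₁/V₂)^(n−1) = 424×(3.12)^0.24 = 557 K; P₂ = P₁(V₁/V₂)^n = 794 kPa.
W = (P₁V₁−P₂V₂)/(n−1) = (194×46.2−794×14.8)/0.24 = -11700 J.
ΔU = nCvΔT = 2.54×20.8×(557−424) = 7030 J.
Q = ΔU + W = -4680 J.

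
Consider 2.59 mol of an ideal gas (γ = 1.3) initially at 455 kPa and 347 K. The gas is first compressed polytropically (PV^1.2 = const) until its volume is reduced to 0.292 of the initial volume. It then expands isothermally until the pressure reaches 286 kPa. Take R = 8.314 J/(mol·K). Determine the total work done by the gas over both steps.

8130 J

V₁ = nRT₁/P₁ = 2.59×8.314×347/455 = 16.4 L.
Step 1 — Polytropic n=1.2: T₂ = T₁(V₁/V₂)^(n−1) = 347×(3.42)^0.20 = 444 K; P₂ = P₁(V₁/V₂)^n = 1990 kPa.
W = (P₁V₁−P₂V₂)/(n−1) = (455×16.4−1990×4.80)/0.20 = -10400 J.
ΔU = nCvΔT = 2.59×27.7×(444−347) = 6950 J.
Q = ΔU + W = -3480 J.
State after step 1: P = 1990 kPa, V = 4.80 L, T = 444 K.
Step 2 — Isothermal: T stays 444 K; PV = const ⇒ V₂ = 33.4 L, P₂ = 286 kPa.
ΔU = 0 (ideal gas, T constant).
W = nRT ln(V₂/V₁) = 2.59×8.314×444×ln(6.97) = 18600 J.
Q = ΔU + W = 18600 J.
Net over both steps: W = 8130 J, Q = 15100 J, ΔU = 6950 J.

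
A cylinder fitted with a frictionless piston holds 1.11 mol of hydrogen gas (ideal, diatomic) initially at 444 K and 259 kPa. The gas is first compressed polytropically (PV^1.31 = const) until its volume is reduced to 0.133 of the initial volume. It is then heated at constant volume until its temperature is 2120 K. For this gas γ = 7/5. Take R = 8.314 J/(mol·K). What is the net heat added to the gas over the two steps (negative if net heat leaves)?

27200 J

V₁ = nRT₁/P₁ = 1.11×8.314×444/259 = 15.8 L.
Step 1 — Polytropic n=1.31: T₂ = T₁(V₁/V₂)^(n−1) = 444×(7.52)^0.31 = 830 K; P₂ = P₁(V₁/V₂)^n = 3640 kPa.
W = (P₁V₁−P₂V₂)/(n−1) = (259×15.8−3640×2.10)/0.31 = -11500 J.
ΔU = nCvΔT = 1.11×20.8×(830−444) = 8900 J.
Q = ΔU + W = -2580 J.
State after step 1: P = 3640 kPa, V = 2.10 L, T = 830 K.
Step 2 — Isochoric: V stays 2.10 L; P/T = const ⇒ T₂ = 2120 K, P₂ = 9300 kPa.
W = 0 (no volume change).
ΔU = nCvΔT = 1.11×20.8×(2120−830) = 29800 J.
Q = ΔU = 29800 J.
Net over both steps: W = -11500 J, Q = 27200 J, ΔU = 38700 J.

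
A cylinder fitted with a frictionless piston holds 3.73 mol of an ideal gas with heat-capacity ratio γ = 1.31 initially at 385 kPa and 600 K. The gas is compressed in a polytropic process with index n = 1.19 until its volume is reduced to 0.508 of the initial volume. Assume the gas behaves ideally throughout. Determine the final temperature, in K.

V₁ = nRT₁/P₁ = 3.73×8.314×600/385 = 48.3 L.
Polytropic n=1.19: T₂ = T₁(V₁/V₂)^(n−1) = 600×(1.97)^0.19 = 682 K; P₂ = P₁(V₁/V₂)^n = 862 kPa.

682 K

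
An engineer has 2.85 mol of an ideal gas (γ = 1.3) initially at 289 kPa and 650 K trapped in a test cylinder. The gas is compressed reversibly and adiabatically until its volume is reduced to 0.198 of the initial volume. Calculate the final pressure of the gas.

2370 kPa

V₁ = nRT₁/P₁ = 2.85×8.314×650/289 = 53.3 L.
Adiabatic: TV^(γ−1) = const ⇒ T₂ = 650×(5.05)^0.300 = 1060 K; PV^γ = const ⇒ P₂ = 2370 kPa.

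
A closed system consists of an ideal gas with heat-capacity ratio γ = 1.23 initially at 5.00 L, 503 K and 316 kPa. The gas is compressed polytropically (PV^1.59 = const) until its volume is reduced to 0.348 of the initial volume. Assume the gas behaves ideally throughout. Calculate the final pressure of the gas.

1690 kPa

Polytropic n=1.59: T₂ = T₁(V₁/V₂)^(n−1) = 503×(2.87)^0.59 = 938 K; P₂ = P₁(V₁/V₂)^n = 1690 kPa.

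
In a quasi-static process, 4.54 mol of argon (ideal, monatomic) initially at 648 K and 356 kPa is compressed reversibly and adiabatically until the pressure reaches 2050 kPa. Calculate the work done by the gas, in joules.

-37200 J

V₁ = nRT₁/P₁ = 4.54×8.314×648/356 = 68.7 L.
Adiabatic: T₂/T₁ = (P₂/P₁)^((γ−1)/γ) ⇒ T₂ = 648×(5.76)^0.400 = 1310 K; V₂ = 24.0 L.
ΔU = nCvΔT = 4.54×12.5×(1310−648) = 37200 J.
Q = 0 for an adiabatic process, so W = −ΔU = -37200 J.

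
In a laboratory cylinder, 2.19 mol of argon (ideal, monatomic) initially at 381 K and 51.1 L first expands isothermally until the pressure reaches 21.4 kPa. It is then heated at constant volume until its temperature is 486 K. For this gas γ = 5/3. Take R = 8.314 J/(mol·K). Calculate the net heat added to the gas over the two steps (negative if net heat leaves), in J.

P₁ = nRT₁/V₁ = 2.19×8.314×381/51.1 = 136 kPa.
Step 1 — Isothermal: T stays 381 K; PV = const ⇒ V₂ = 324 L, P₂ = 21.4 kPa.
ΔU = 0 (ideal gas, T constant).
W = nRT ln(V₂/V₁) = 2.19×8.314×381×ln(6.34) = 12800 J.
Q = ΔU + W = 12800 J.
State after step 1: P = 21.4 kPa, V = 324 L, T = 381 K.
Step 2 — Isochoric: V stays 324 L; P/T = const ⇒ T₂ = 486 K, P₂ = 27.3 kPa.
W = 0 (no volume change).
ΔU = nCvΔT = 2.19×12.5×(486−381) = 2870 J.
Q = ΔU = 2870 J.
Net over both steps: W = 12800 J, Q = 15700 J, ΔU = 2870 J.

15700 J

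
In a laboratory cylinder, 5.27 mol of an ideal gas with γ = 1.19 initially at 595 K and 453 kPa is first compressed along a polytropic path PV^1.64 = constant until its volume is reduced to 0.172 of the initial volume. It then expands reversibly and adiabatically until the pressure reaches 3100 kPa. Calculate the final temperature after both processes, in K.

1570 K

V₁ = nRT₁/P₁ = 5.27×8.314×595/453 = 57.5 L.
Step 1 — Polytropic n=1.64: T₂ = T₁(V₁/V₂)^(n−1) = 595×(5.81)^0.64 = 1840 K; P₂ = P₁(V₁/V₂)^n = 8130 kPa.
W = (P₁V₁−P₂V₂)/(n−1) = (453×57.5−8130×9.90)/0.64 = -84900 J.
ΔU = nCvΔT = 5.27×43.8×(1840−595) = 286000 J.
Q = ΔU + W = 201000 J.
State after step 1: P = 8130 kPa, V = 9.90 L, T = 1840 K.
Step 2 — Adiabatic: T₂/T₁ = (P₂/P₁)^((γ−1)/γ) ⇒ T₂ = 1840×(0.382)^0.160 = 1570 K; V₂ = 22.2 L.
ΔU = nCvΔT = 5.27×43.8×(1570−1840) = -60400 J.
Q = 0 for an adiabatic process, so W = −ΔU = 60400 J.
Net over both steps: W = -24600 J, Q = 201000 J, ΔU = 226000 J.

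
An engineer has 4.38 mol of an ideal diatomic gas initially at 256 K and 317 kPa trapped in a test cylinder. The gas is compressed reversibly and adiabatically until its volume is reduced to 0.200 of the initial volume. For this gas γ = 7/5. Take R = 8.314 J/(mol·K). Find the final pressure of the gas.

3020 kPa

V₁ = nRT₁/P₁ = 4.38×8.314×256/317 = 29.4 L.
Adiabatic: TV^(γ−1) = const ⇒ T₂ = 256×(5.00)^0.400 = 487 K; PV^γ = const ⇒ P₂ = 3020 kPa.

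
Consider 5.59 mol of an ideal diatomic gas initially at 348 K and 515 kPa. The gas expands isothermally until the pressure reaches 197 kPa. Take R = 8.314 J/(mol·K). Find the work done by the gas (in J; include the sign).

15500 J

V₁ = nRT₁/P₁ = 5.59×8.314×348/515 = 31.4 L.
Isothermal: T stays 348 K; PV = const ⇒ V₂ = 82.1 L, P₂ = 197 kPa.
W = nRT ln(V₂/V₁) = 5.59×8.314×348×ln(2.61) = 15500 J.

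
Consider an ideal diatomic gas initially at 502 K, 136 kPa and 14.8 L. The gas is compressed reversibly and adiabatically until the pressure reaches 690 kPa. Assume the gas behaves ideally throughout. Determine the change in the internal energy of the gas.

n = P₁V₁/(RT₁) = 136×14.8/(8.314×502) = 0.482 mol.
Adiabatic: T₂/T₁ = (P₂/P₁)^((γ−1)/γ) ⇒ T₂ = 502×(5.07)^0.286 = 798 K; V₂ = 4.64 L.
For an ideal gas ΔU = nCvΔT with Cv = (5/2)R = 20.8 J/(mol·K).
ΔU = 0.482×20.8×(798−502) = 2970 J.

2970 J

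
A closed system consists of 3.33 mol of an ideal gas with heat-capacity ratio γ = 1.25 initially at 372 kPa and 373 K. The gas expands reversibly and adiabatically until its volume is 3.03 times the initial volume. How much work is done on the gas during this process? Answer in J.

V₁ = nRT₁/P₁ = 3.33×8.314×373/372 = 27.8 L.
Adiabatic: TV^(γ−1) = const ⇒ T₂ = 373×(0.330)^0.250 = 283 K; PV^γ = const ⇒ P₂ = 93.1 kPa.
ΔU = nCvΔT = 3.33×33.3×(283−373) = -10000 J.
Q = 0 for an adiabatic process, so W = −ΔU = 10000 J.
Work done on the gas = −W_by = -10000 J.

-10000 J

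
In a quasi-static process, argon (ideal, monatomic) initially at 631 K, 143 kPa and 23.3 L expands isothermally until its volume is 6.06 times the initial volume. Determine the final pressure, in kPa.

Isothermal: T stays 631 K; PV = const ⇒ V₂ = 141 L, P₂ = 23.6 kPa.

23.6 kPa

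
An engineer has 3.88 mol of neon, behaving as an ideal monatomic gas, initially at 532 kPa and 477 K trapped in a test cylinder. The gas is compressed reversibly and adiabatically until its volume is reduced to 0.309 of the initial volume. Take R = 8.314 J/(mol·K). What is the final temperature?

V₁ = nRT₁/P₁ = 3.88×8.314×477/532 = 28.9 L.
Adiabatic: TV^(γ−1) = const ⇒ T₂ = 477×(3.24)^0.667 = 1040 K; PV^γ = const ⇒ P₂ = 3770 kPa.

1040 K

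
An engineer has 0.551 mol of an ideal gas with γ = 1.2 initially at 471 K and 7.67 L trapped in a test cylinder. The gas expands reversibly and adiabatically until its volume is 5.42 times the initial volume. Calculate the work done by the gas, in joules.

P₁ = nRT₁/V₁ = 0.551×8.314×471/7.67 = 281 kPa.
Adiabatic: TV^(γ−1) = const ⇒ T₂ = 471×(0.185)^0.200 = 336 K; PV^γ = const ⇒ P₂ = 37.0 kPa.
ΔU = nCvΔT = 0.551×41.6×(336−471) = -3090 J.
Q = 0 for an adiabatic process, so W = −ΔU = 3090 J.

3090 J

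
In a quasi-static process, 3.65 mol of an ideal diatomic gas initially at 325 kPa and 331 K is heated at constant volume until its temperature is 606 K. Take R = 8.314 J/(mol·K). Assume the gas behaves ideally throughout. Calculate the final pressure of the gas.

595 kPa

V₁ = nRT₁/P₁ = 3.65×8.314×331/325 = 30.9 L.
Isochoric: V stays 30.9 L; P/T = const ⇒ T₂ = 606 K, P₂ = 595 kPa.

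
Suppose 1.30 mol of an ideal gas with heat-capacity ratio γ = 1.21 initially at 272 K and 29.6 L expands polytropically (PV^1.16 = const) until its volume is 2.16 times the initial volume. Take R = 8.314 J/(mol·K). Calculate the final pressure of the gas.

40.7 kPa

P₁ = nRT₁/V₁ = 1.30×8.314×272/29.6 = 99.3 kPa.
Polytropic n=1.16: T₂ = T₁(V₁/V₂)^(n−1) = 272×(0.463)^0.16 = 240 K; P₂ = P₁(V₁/V₂)^n = 40.7 kPa.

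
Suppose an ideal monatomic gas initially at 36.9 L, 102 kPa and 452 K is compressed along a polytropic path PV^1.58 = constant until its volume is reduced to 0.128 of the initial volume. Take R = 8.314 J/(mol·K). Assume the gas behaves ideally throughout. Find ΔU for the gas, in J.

n = P₁V₁/(RT₁) = 102×36.9/(8.314×452) = 1.00 mol.
Polytropic n=1.58: T₂ = T₁(V₁/V₂)^(n−1) = 452×(7.81)^0.58 = 1490 K; P₂ = P₁(V₁/V₂)^n = 2630 kPa.
For an ideal gas ΔU = nCvΔT with Cv = (3/2)R = 12.5 J/(mol·K).
ΔU = 1.00×12.5×(1490−452) = 13000 J.

13000 J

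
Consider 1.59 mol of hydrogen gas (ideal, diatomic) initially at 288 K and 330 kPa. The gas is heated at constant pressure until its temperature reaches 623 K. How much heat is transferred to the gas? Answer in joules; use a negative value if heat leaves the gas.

V₁ = nRT₁/P₁ = 1.59×8.314×288/330 = 11.5 L.
Isobaric: P stays 330 kPa; V/T = const ⇒ T₂ = 623 K, V₂ = 25.0 L.
W = PΔV = 330×(25.0−11.5) kPa·L = 4430 J.
ΔU = nCvΔT = 1.59×20.8×(623−288) = 11100 J.
Q = ΔU + W = nCpΔT = 15500 J.

15500 J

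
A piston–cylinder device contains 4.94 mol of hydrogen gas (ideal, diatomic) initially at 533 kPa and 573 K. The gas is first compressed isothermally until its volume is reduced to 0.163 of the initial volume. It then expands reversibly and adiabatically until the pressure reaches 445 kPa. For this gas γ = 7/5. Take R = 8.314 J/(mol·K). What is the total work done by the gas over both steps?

-17100 J

V₁ = nRT₁/P₁ = 4.94×8.314×573/533 = 44.2 L.
Step 1 — Isothermal: T stays 573 K; PV = const ⇒ V₂ = 7.20 L, P₂ = 3270 kPa.
ΔU = 0 (ideal gas, T constant).
W = nRT ln(V₂/V₁) = 4.94×8.314×573×ln(0.163) = -42700 J.
Q = ΔU + W = -42700 J.
State after step 1: P = 3270 kPa, V = 7.20 L, T = 573 K.
Step 2 — Adiabatic: T₂/T₁ = (P₂/P₁)^((γ−1)/γ) ⇒ T₂ = 573×(0.136)^0.286 = 324 K; V₂ = 29.9 L.
ΔU = nCvΔT = 4.94×20.8×(324−573) = -25600 J.
Q = 0 for an adiabatic process, so W = −ΔU = 25600 J.
Net over both steps: W = -17100 J, Q = -42700 J, ΔU = -25600 J.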